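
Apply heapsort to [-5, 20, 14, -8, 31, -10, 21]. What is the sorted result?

Build heap: [31, 20, 21, -8, -5, -10, 14]
Extract 31: [21, 20, 14, -8, -5, -10, 31]
Extract 21: [20, -5, 14, -8, -10, 21, 31]
Extract 20: [14, -5, -10, -8, 20, 21, 31]
Extract 14: [-5, -8, -10, 14, 20, 21, 31]
Extract -5: [-8, -10, -5, 14, 20, 21, 31]
Extract -8: [-10, -8, -5, 14, 20, 21, 31]


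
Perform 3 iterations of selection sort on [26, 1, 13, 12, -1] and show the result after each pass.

Pass 1: Select minimum -1 at index 4, swap -> [-1, 1, 13, 12, 26]
Pass 2: Select minimum 1 at index 1, swap -> [-1, 1, 13, 12, 26]
Pass 3: Select minimum 12 at index 3, swap -> [-1, 1, 12, 13, 26]


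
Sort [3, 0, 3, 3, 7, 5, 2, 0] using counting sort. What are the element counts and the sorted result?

Count array: [2, 0, 1, 3, 0, 1, 0, 1]
(count[i] = number of elements equal to i)
Cumulative count: [2, 2, 3, 6, 6, 7, 7, 8]
Sorted: [0, 0, 2, 3, 3, 3, 5, 7]


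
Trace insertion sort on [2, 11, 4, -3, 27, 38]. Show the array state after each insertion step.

First element 2 is already 'sorted'
Insert 11: shifted 0 elements -> [2, 11, 4, -3, 27, 38]
Insert 4: shifted 1 elements -> [2, 4, 11, -3, 27, 38]
Insert -3: shifted 3 elements -> [-3, 2, 4, 11, 27, 38]
Insert 27: shifted 0 elements -> [-3, 2, 4, 11, 27, 38]
Insert 38: shifted 0 elements -> [-3, 2, 4, 11, 27, 38]


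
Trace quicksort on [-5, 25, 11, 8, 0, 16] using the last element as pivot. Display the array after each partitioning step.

Partition 1: pivot=16 at index 4 -> [-5, 11, 8, 0, 16, 25]
Partition 2: pivot=0 at index 1 -> [-5, 0, 8, 11, 16, 25]
Partition 3: pivot=11 at index 3 -> [-5, 0, 8, 11, 16, 25]


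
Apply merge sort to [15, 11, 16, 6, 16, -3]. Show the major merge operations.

Divide and conquer:
  Merge [11] + [16] -> [11, 16]
  Merge [15] + [11, 16] -> [11, 15, 16]
  Merge [16] + [-3] -> [-3, 16]
  Merge [6] + [-3, 16] -> [-3, 6, 16]
  Merge [11, 15, 16] + [-3, 6, 16] -> [-3, 6, 11, 15, 16, 16]


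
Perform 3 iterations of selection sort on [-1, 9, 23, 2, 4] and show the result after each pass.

Pass 1: Select minimum -1 at index 0, swap -> [-1, 9, 23, 2, 4]
Pass 2: Select minimum 2 at index 3, swap -> [-1, 2, 23, 9, 4]
Pass 3: Select minimum 4 at index 4, swap -> [-1, 2, 4, 9, 23]


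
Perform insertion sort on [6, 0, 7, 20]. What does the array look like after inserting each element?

First element 6 is already 'sorted'
Insert 0: shifted 1 elements -> [0, 6, 7, 20]
Insert 7: shifted 0 elements -> [0, 6, 7, 20]
Insert 20: shifted 0 elements -> [0, 6, 7, 20]


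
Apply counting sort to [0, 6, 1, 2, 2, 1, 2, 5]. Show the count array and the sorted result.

Count array: [1, 2, 3, 0, 0, 1, 1]
(count[i] = number of elements equal to i)
Cumulative count: [1, 3, 6, 6, 6, 7, 8]
Sorted: [0, 1, 1, 2, 2, 2, 5, 6]


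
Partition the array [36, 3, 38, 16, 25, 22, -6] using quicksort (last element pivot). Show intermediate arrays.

Partition 1: pivot=-6 at index 0 -> [-6, 3, 38, 16, 25, 22, 36]
Partition 2: pivot=36 at index 5 -> [-6, 3, 16, 25, 22, 36, 38]
Partition 3: pivot=22 at index 3 -> [-6, 3, 16, 22, 25, 36, 38]
Partition 4: pivot=16 at index 2 -> [-6, 3, 16, 22, 25, 36, 38]


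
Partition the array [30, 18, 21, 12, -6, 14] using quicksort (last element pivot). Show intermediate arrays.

Partition 1: pivot=14 at index 2 -> [12, -6, 14, 30, 18, 21]
Partition 2: pivot=-6 at index 0 -> [-6, 12, 14, 30, 18, 21]
Partition 3: pivot=21 at index 4 -> [-6, 12, 14, 18, 21, 30]


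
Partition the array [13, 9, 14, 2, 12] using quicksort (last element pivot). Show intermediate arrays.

Partition 1: pivot=12 at index 2 -> [9, 2, 12, 13, 14]
Partition 2: pivot=2 at index 0 -> [2, 9, 12, 13, 14]
Partition 3: pivot=14 at index 4 -> [2, 9, 12, 13, 14]


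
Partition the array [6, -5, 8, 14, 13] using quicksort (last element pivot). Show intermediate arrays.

Partition 1: pivot=13 at index 3 -> [6, -5, 8, 13, 14]
Partition 2: pivot=8 at index 2 -> [6, -5, 8, 13, 14]
Partition 3: pivot=-5 at index 0 -> [-5, 6, 8, 13, 14]


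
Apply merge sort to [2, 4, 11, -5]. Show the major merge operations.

Divide and conquer:
  Merge [2] + [4] -> [2, 4]
  Merge [11] + [-5] -> [-5, 11]
  Merge [2, 4] + [-5, 11] -> [-5, 2, 4, 11]


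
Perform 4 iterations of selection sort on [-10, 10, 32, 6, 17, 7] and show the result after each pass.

Pass 1: Select minimum -10 at index 0, swap -> [-10, 10, 32, 6, 17, 7]
Pass 2: Select minimum 6 at index 3, swap -> [-10, 6, 32, 10, 17, 7]
Pass 3: Select minimum 7 at index 5, swap -> [-10, 6, 7, 10, 17, 32]
Pass 4: Select minimum 10 at index 3, swap -> [-10, 6, 7, 10, 17, 32]


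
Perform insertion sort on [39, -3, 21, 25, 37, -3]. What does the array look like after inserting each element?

First element 39 is already 'sorted'
Insert -3: shifted 1 elements -> [-3, 39, 21, 25, 37, -3]
Insert 21: shifted 1 elements -> [-3, 21, 39, 25, 37, -3]
Insert 25: shifted 1 elements -> [-3, 21, 25, 39, 37, -3]
Insert 37: shifted 1 elements -> [-3, 21, 25, 37, 39, -3]
Insert -3: shifted 4 elements -> [-3, -3, 21, 25, 37, 39]


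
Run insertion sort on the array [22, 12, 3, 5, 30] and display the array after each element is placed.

First element 22 is already 'sorted'
Insert 12: shifted 1 elements -> [12, 22, 3, 5, 30]
Insert 3: shifted 2 elements -> [3, 12, 22, 5, 30]
Insert 5: shifted 2 elements -> [3, 5, 12, 22, 30]
Insert 30: shifted 0 elements -> [3, 5, 12, 22, 30]


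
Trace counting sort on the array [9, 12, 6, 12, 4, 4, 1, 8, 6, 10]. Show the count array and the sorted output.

Count array: [0, 1, 0, 0, 2, 0, 2, 0, 1, 1, 1, 0, 2]
(count[i] = number of elements equal to i)
Cumulative count: [0, 1, 1, 1, 3, 3, 5, 5, 6, 7, 8, 8, 10]
Sorted: [1, 4, 4, 6, 6, 8, 9, 10, 12, 12]


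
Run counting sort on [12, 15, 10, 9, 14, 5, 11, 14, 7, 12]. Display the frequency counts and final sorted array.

Count array: [0, 0, 0, 0, 0, 1, 0, 1, 0, 1, 1, 1, 2, 0, 2, 1]
(count[i] = number of elements equal to i)
Cumulative count: [0, 0, 0, 0, 0, 1, 1, 2, 2, 3, 4, 5, 7, 7, 9, 10]
Sorted: [5, 7, 9, 10, 11, 12, 12, 14, 14, 15]


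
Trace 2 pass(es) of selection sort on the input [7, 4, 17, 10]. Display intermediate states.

Pass 1: Select minimum 4 at index 1, swap -> [4, 7, 17, 10]
Pass 2: Select minimum 7 at index 1, swap -> [4, 7, 17, 10]


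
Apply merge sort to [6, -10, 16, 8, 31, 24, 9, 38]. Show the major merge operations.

Divide and conquer:
  Merge [6] + [-10] -> [-10, 6]
  Merge [16] + [8] -> [8, 16]
  Merge [-10, 6] + [8, 16] -> [-10, 6, 8, 16]
  Merge [31] + [24] -> [24, 31]
  Merge [9] + [38] -> [9, 38]
  Merge [24, 31] + [9, 38] -> [9, 24, 31, 38]
  Merge [-10, 6, 8, 16] + [9, 24, 31, 38] -> [-10, 6, 8, 9, 16, 24, 31, 38]


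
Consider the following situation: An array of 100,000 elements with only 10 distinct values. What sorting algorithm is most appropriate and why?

Best choice: 3-way quicksort or Counting sort
Reason: 3-way (Dutch national flag) partitioning groups every copy of the pivot together, so with only d=10 distinct keys quicksort finishes in O(n log d) expected time, which is effectively linear; counting sort runs in O(n + k) where k is the size of the key range (not the number of distinct values), so it is linear when the 10 values are integers drawn from a small known range


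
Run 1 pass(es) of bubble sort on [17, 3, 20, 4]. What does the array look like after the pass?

After pass 1: [3, 17, 4, 20] (2 swaps)
Total swaps: 2


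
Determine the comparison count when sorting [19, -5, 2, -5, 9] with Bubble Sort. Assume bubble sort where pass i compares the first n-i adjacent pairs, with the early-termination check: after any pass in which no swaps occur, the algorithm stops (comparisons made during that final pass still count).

Pass 1: compare adjacent pairs (0,1)..(3,4) = 4 comparison(s), 4 swap(s) -> [-5, 2, -5, 9, 19]
Pass 2: compare adjacent pairs (0,1)..(2,3) = 3 comparison(s), 1 swap(s) -> [-5, -5, 2, 9, 19]
Pass 3: compare adjacent pairs (0,1)..(1,2) = 2 comparison(s), 0 swap(s) -> [-5, -5, 2, 9, 19]
No swaps in this pass, so bubble sort stops here.
Total comparisons: 4 + 3 + 2 = 9


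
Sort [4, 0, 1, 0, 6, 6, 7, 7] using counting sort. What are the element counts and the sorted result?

Count array: [2, 1, 0, 0, 1, 0, 2, 2]
(count[i] = number of elements equal to i)
Cumulative count: [2, 3, 3, 3, 4, 4, 6, 8]
Sorted: [0, 0, 1, 4, 6, 6, 7, 7]


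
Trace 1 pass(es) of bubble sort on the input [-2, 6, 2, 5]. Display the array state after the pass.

After pass 1: [-2, 2, 5, 6] (2 swaps)
Total swaps: 2


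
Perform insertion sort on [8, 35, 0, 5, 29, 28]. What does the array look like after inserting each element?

First element 8 is already 'sorted'
Insert 35: shifted 0 elements -> [8, 35, 0, 5, 29, 28]
Insert 0: shifted 2 elements -> [0, 8, 35, 5, 29, 28]
Insert 5: shifted 2 elements -> [0, 5, 8, 35, 29, 28]
Insert 29: shifted 1 elements -> [0, 5, 8, 29, 35, 28]
Insert 28: shifted 2 elements -> [0, 5, 8, 28, 29, 35]


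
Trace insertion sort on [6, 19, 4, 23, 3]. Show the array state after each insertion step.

First element 6 is already 'sorted'
Insert 19: shifted 0 elements -> [6, 19, 4, 23, 3]
Insert 4: shifted 2 elements -> [4, 6, 19, 23, 3]
Insert 23: shifted 0 elements -> [4, 6, 19, 23, 3]
Insert 3: shifted 4 elements -> [3, 4, 6, 19, 23]


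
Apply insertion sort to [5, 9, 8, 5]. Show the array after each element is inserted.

First element 5 is already 'sorted'
Insert 9: shifted 0 elements -> [5, 9, 8, 5]
Insert 8: shifted 1 elements -> [5, 8, 9, 5]
Insert 5: shifted 2 elements -> [5, 5, 8, 9]


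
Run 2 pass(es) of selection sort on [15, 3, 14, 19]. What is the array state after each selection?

Pass 1: Select minimum 3 at index 1, swap -> [3, 15, 14, 19]
Pass 2: Select minimum 14 at index 2, swap -> [3, 14, 15, 19]


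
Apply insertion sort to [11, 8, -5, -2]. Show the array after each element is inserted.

First element 11 is already 'sorted'
Insert 8: shifted 1 elements -> [8, 11, -5, -2]
Insert -5: shifted 2 elements -> [-5, 8, 11, -2]
Insert -2: shifted 2 elements -> [-5, -2, 8, 11]


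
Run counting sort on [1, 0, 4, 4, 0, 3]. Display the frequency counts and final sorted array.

Count array: [2, 1, 0, 1, 2]
(count[i] = number of elements equal to i)
Cumulative count: [2, 3, 3, 4, 6]
Sorted: [0, 0, 1, 3, 4, 4]


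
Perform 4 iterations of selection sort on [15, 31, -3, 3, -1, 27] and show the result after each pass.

Pass 1: Select minimum -3 at index 2, swap -> [-3, 31, 15, 3, -1, 27]
Pass 2: Select minimum -1 at index 4, swap -> [-3, -1, 15, 3, 31, 27]
Pass 3: Select minimum 3 at index 3, swap -> [-3, -1, 3, 15, 31, 27]
Pass 4: Select minimum 15 at index 3, swap -> [-3, -1, 3, 15, 31, 27]


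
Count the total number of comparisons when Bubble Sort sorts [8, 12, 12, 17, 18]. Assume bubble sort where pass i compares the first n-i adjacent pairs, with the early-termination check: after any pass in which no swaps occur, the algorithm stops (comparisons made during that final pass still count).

Pass 1: compare adjacent pairs (0,1)..(3,4) = 4 comparison(s), 0 swap(s) -> [8, 12, 12, 17, 18]
No swaps in this pass, so bubble sort stops here.
Total comparisons: 4 = 4


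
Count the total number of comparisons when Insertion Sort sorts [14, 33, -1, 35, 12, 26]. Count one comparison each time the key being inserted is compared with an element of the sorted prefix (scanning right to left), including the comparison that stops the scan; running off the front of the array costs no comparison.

Insert 33: 14 <= 33 (stop) = 1 comparison(s) -> [14, 33, -1, 35, 12, 26]
Insert -1: 33 > -1 (shift), 14 > -1 (shift), reached front = 2 comparison(s) -> [-1, 14, 33, 35, 12, 26]
Insert 35: 33 <= 35 (stop) = 1 comparison(s) -> [-1, 14, 33, 35, 12, 26]
Insert 12: 35 > 12 (shift), 33 > 12 (shift), 14 > 12 (shift), -1 <= 12 (stop) = 4 comparison(s) -> [-1, 12, 14, 33, 35, 26]
Insert 26: 35 > 26 (shift), 33 > 26 (shift), 14 <= 26 (stop) = 3 comparison(s) -> [-1, 12, 14, 26, 33, 35]
Total comparisons: 1 + 2 + 1 + 4 + 3 = 11


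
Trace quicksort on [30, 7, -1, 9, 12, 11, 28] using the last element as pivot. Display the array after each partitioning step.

Partition 1: pivot=28 at index 5 -> [7, -1, 9, 12, 11, 28, 30]
Partition 2: pivot=11 at index 3 -> [7, -1, 9, 11, 12, 28, 30]
Partition 3: pivot=9 at index 2 -> [7, -1, 9, 11, 12, 28, 30]
Partition 4: pivot=-1 at index 0 -> [-1, 7, 9, 11, 12, 28, 30]


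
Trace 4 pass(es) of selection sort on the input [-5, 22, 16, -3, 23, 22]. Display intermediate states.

Pass 1: Select minimum -5 at index 0, swap -> [-5, 22, 16, -3, 23, 22]
Pass 2: Select minimum -3 at index 3, swap -> [-5, -3, 16, 22, 23, 22]
Pass 3: Select minimum 16 at index 2, swap -> [-5, -3, 16, 22, 23, 22]
Pass 4: Select minimum 22 at index 3, swap -> [-5, -3, 16, 22, 23, 22]


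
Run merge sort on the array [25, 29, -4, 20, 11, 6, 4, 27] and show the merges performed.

Divide and conquer:
  Merge [25] + [29] -> [25, 29]
  Merge [-4] + [20] -> [-4, 20]
  Merge [25, 29] + [-4, 20] -> [-4, 20, 25, 29]
  Merge [11] + [6] -> [6, 11]
  Merge [4] + [27] -> [4, 27]
  Merge [6, 11] + [4, 27] -> [4, 6, 11, 27]
  Merge [-4, 20, 25, 29] + [4, 6, 11, 27] -> [-4, 4, 6, 11, 20, 25, 27, 29]


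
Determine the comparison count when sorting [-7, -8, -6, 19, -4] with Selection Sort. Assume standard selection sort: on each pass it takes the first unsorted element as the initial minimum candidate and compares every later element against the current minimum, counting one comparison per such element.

Pass 1: scan indices 1..4 for the minimum = 4 comparison(s); min is -8, place at index 0 -> [-8, -7, -6, 19, -4]
Pass 2: scan indices 2..4 for the minimum = 3 comparison(s); min is -7, place at index 1 -> [-8, -7, -6, 19, -4]
Pass 3: scan indices 3..4 for the minimum = 2 comparison(s); min is -6, place at index 2 -> [-8, -7, -6, 19, -4]
Pass 4: scan indices 4..4 for the minimum = 1 comparison(s); min is -4, place at index 3 -> [-8, -7, -6, -4, 19]
Selection sort always scans the whole unsorted suffix, so the count is (n-1) + (n-2) + ... + 1 = n(n-1)/2 = 5*4/2 = 10 regardless of the input order.
Total comparisons: 4 + 3 + 2 + 1 = 10


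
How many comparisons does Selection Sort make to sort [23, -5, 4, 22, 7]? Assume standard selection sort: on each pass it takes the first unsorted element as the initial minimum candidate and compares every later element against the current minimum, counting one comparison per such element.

Pass 1: scan indices 1..4 for the minimum = 4 comparison(s); min is -5, place at index 0 -> [-5, 23, 4, 22, 7]
Pass 2: scan indices 2..4 for the minimum = 3 comparison(s); min is 4, place at index 1 -> [-5, 4, 23, 22, 7]
Pass 3: scan indices 3..4 for the minimum = 2 comparison(s); min is 7, place at index 2 -> [-5, 4, 7, 22, 23]
Pass 4: scan indices 4..4 for the minimum = 1 comparison(s); min is 22, place at index 3 -> [-5, 4, 7, 22, 23]
Selection sort always scans the whole unsorted suffix, so the count is (n-1) + (n-2) + ... + 1 = n(n-1)/2 = 5*4/2 = 10 regardless of the input order.
Total comparisons: 4 + 3 + 2 + 1 = 10


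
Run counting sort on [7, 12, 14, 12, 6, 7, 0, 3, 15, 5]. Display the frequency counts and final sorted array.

Count array: [1, 0, 0, 1, 0, 1, 1, 2, 0, 0, 0, 0, 2, 0, 1, 1]
(count[i] = number of elements equal to i)
Cumulative count: [1, 1, 1, 2, 2, 3, 4, 6, 6, 6, 6, 6, 8, 8, 9, 10]
Sorted: [0, 3, 5, 6, 7, 7, 12, 12, 14, 15]


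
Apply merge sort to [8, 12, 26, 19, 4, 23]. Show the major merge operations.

Divide and conquer:
  Merge [12] + [26] -> [12, 26]
  Merge [8] + [12, 26] -> [8, 12, 26]
  Merge [4] + [23] -> [4, 23]
  Merge [19] + [4, 23] -> [4, 19, 23]
  Merge [8, 12, 26] + [4, 19, 23] -> [4, 8, 12, 19, 23, 26]


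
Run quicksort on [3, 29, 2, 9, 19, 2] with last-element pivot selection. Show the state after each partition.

Partition 1: pivot=2 at index 1 -> [2, 2, 3, 9, 19, 29]
Partition 2: pivot=29 at index 5 -> [2, 2, 3, 9, 19, 29]
Partition 3: pivot=19 at index 4 -> [2, 2, 3, 9, 19, 29]
Partition 4: pivot=9 at index 3 -> [2, 2, 3, 9, 19, 29]


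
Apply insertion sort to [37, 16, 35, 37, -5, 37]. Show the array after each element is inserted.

First element 37 is already 'sorted'
Insert 16: shifted 1 elements -> [16, 37, 35, 37, -5, 37]
Insert 35: shifted 1 elements -> [16, 35, 37, 37, -5, 37]
Insert 37: shifted 0 elements -> [16, 35, 37, 37, -5, 37]
Insert -5: shifted 4 elements -> [-5, 16, 35, 37, 37, 37]
Insert 37: shifted 0 elements -> [-5, 16, 35, 37, 37, 37]


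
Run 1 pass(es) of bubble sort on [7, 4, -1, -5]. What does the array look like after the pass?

After pass 1: [4, -1, -5, 7] (3 swaps)
Total swaps: 3


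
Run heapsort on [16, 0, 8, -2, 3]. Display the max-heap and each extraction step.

Build heap: [16, 3, 8, -2, 0]
Extract 16: [8, 3, 0, -2, 16]
Extract 8: [3, -2, 0, 8, 16]
Extract 3: [0, -2, 3, 8, 16]
Extract 0: [-2, 0, 3, 8, 16]


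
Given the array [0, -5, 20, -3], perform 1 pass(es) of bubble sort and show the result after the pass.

After pass 1: [-5, 0, -3, 20] (2 swaps)
Total swaps: 2


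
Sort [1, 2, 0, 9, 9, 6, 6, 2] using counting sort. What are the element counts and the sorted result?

Count array: [1, 1, 2, 0, 0, 0, 2, 0, 0, 2]
(count[i] = number of elements equal to i)
Cumulative count: [1, 2, 4, 4, 4, 4, 6, 6, 6, 8]
Sorted: [0, 1, 2, 2, 6, 6, 9, 9]


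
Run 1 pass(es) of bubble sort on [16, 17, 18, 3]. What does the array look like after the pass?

After pass 1: [16, 17, 3, 18] (1 swaps)
Total swaps: 1


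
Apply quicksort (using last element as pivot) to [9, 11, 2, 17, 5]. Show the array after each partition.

Partition 1: pivot=5 at index 1 -> [2, 5, 9, 17, 11]
Partition 2: pivot=11 at index 3 -> [2, 5, 9, 11, 17]


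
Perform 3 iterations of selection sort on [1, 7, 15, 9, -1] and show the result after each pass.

Pass 1: Select minimum -1 at index 4, swap -> [-1, 7, 15, 9, 1]
Pass 2: Select minimum 1 at index 4, swap -> [-1, 1, 15, 9, 7]
Pass 3: Select minimum 7 at index 4, swap -> [-1, 1, 7, 9, 15]


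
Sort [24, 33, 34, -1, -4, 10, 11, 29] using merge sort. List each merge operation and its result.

Divide and conquer:
  Merge [24] + [33] -> [24, 33]
  Merge [34] + [-1] -> [-1, 34]
  Merge [24, 33] + [-1, 34] -> [-1, 24, 33, 34]
  Merge [-4] + [10] -> [-4, 10]
  Merge [11] + [29] -> [11, 29]
  Merge [-4, 10] + [11, 29] -> [-4, 10, 11, 29]
  Merge [-1, 24, 33, 34] + [-4, 10, 11, 29] -> [-4, -1, 10, 11, 24, 29, 33, 34]


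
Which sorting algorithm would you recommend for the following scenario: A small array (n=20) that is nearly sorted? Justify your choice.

Best choice: Insertion sort
Reason: Insertion sort is O(n) for nearly sorted arrays and has low overhead


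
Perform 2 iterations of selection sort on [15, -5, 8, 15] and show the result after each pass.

Pass 1: Select minimum -5 at index 1, swap -> [-5, 15, 8, 15]
Pass 2: Select minimum 8 at index 2, swap -> [-5, 8, 15, 15]


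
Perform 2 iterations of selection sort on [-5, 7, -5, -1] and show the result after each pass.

Pass 1: Select minimum -5 at index 0, swap -> [-5, 7, -5, -1]
Pass 2: Select minimum -5 at index 2, swap -> [-5, -5, 7, -1]


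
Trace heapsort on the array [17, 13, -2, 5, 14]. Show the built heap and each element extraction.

Build heap: [17, 14, -2, 5, 13]
Extract 17: [14, 13, -2, 5, 17]
Extract 14: [13, 5, -2, 14, 17]
Extract 13: [5, -2, 13, 14, 17]
Extract 5: [-2, 5, 13, 14, 17]


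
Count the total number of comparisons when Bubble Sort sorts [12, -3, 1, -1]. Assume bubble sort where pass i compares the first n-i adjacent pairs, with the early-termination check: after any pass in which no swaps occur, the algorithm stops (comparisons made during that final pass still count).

Pass 1: compare adjacent pairs (0,1)..(2,3) = 3 comparison(s), 3 swap(s) -> [-3, 1, -1, 12]
Pass 2: compare adjacent pairs (0,1)..(1,2) = 2 comparison(s), 1 swap(s) -> [-3, -1, 1, 12]
Pass 3: compare adjacent pairs (0,1)..(0,1) = 1 comparison(s), 0 swap(s) -> [-3, -1, 1, 12]
No swaps in this pass, so bubble sort stops here.
Total comparisons: 3 + 2 + 1 = 6


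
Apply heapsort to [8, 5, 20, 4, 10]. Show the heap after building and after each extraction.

Build heap: [20, 10, 8, 4, 5]
Extract 20: [10, 5, 8, 4, 20]
Extract 10: [8, 5, 4, 10, 20]
Extract 8: [5, 4, 8, 10, 20]
Extract 5: [4, 5, 8, 10, 20]


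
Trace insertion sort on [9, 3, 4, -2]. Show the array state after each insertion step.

First element 9 is already 'sorted'
Insert 3: shifted 1 elements -> [3, 9, 4, -2]
Insert 4: shifted 1 elements -> [3, 4, 9, -2]
Insert -2: shifted 3 elements -> [-2, 3, 4, 9]


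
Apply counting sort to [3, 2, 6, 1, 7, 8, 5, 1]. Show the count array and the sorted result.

Count array: [0, 2, 1, 1, 0, 1, 1, 1, 1]
(count[i] = number of elements equal to i)
Cumulative count: [0, 2, 3, 4, 4, 5, 6, 7, 8]
Sorted: [1, 1, 2, 3, 5, 6, 7, 8]


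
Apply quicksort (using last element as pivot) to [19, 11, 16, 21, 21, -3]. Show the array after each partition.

Partition 1: pivot=-3 at index 0 -> [-3, 11, 16, 21, 21, 19]
Partition 2: pivot=19 at index 3 -> [-3, 11, 16, 19, 21, 21]
Partition 3: pivot=16 at index 2 -> [-3, 11, 16, 19, 21, 21]
Partition 4: pivot=21 at index 5 -> [-3, 11, 16, 19, 21, 21]


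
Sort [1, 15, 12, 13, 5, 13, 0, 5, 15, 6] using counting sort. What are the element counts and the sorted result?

Count array: [1, 1, 0, 0, 0, 2, 1, 0, 0, 0, 0, 0, 1, 2, 0, 2]
(count[i] = number of elements equal to i)
Cumulative count: [1, 2, 2, 2, 2, 4, 5, 5, 5, 5, 5, 5, 6, 8, 8, 10]
Sorted: [0, 1, 5, 5, 6, 12, 13, 13, 15, 15]


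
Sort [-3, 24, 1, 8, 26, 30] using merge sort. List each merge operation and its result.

Divide and conquer:
  Merge [24] + [1] -> [1, 24]
  Merge [-3] + [1, 24] -> [-3, 1, 24]
  Merge [26] + [30] -> [26, 30]
  Merge [8] + [26, 30] -> [8, 26, 30]
  Merge [-3, 1, 24] + [8, 26, 30] -> [-3, 1, 8, 24, 26, 30]


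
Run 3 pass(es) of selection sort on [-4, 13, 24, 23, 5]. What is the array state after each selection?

Pass 1: Select minimum -4 at index 0, swap -> [-4, 13, 24, 23, 5]
Pass 2: Select minimum 5 at index 4, swap -> [-4, 5, 24, 23, 13]
Pass 3: Select minimum 13 at index 4, swap -> [-4, 5, 13, 23, 24]


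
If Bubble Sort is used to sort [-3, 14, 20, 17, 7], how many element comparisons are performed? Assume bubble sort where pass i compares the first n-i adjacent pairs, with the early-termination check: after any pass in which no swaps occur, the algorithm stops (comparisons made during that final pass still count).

Pass 1: compare adjacent pairs (0,1)..(3,4) = 4 comparison(s), 2 swap(s) -> [-3, 14, 17, 7, 20]
Pass 2: compare adjacent pairs (0,1)..(2,3) = 3 comparison(s), 1 swap(s) -> [-3, 14, 7, 17, 20]
Pass 3: compare adjacent pairs (0,1)..(1,2) = 2 comparison(s), 1 swap(s) -> [-3, 7, 14, 17, 20]
Pass 4: compare adjacent pairs (0,1)..(0,1) = 1 comparison(s), 0 swap(s) -> [-3, 7, 14, 17, 20]
No swaps in this pass, so bubble sort stops here.
Total comparisons: 4 + 3 + 2 + 1 = 10


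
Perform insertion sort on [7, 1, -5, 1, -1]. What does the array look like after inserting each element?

First element 7 is already 'sorted'
Insert 1: shifted 1 elements -> [1, 7, -5, 1, -1]
Insert -5: shifted 2 elements -> [-5, 1, 7, 1, -1]
Insert 1: shifted 1 elements -> [-5, 1, 1, 7, -1]
Insert -1: shifted 3 elements -> [-5, -1, 1, 1, 7]


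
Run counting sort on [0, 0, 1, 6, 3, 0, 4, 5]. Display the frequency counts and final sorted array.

Count array: [3, 1, 0, 1, 1, 1, 1]
(count[i] = number of elements equal to i)
Cumulative count: [3, 4, 4, 5, 6, 7, 8]
Sorted: [0, 0, 0, 1, 3, 4, 5, 6]


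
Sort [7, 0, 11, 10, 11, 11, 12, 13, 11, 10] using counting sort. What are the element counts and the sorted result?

Count array: [1, 0, 0, 0, 0, 0, 0, 1, 0, 0, 2, 4, 1, 1]
(count[i] = number of elements equal to i)
Cumulative count: [1, 1, 1, 1, 1, 1, 1, 2, 2, 2, 4, 8, 9, 10]
Sorted: [0, 7, 10, 10, 11, 11, 11, 11, 12, 13]


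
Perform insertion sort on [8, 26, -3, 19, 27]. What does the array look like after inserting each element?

First element 8 is already 'sorted'
Insert 26: shifted 0 elements -> [8, 26, -3, 19, 27]
Insert -3: shifted 2 elements -> [-3, 8, 26, 19, 27]
Insert 19: shifted 1 elements -> [-3, 8, 19, 26, 27]
Insert 27: shifted 0 elements -> [-3, 8, 19, 26, 27]


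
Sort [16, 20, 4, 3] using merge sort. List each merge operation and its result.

Divide and conquer:
  Merge [16] + [20] -> [16, 20]
  Merge [4] + [3] -> [3, 4]
  Merge [16, 20] + [3, 4] -> [3, 4, 16, 20]


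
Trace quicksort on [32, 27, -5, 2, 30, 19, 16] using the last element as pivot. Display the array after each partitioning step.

Partition 1: pivot=16 at index 2 -> [-5, 2, 16, 27, 30, 19, 32]
Partition 2: pivot=2 at index 1 -> [-5, 2, 16, 27, 30, 19, 32]
Partition 3: pivot=32 at index 6 -> [-5, 2, 16, 27, 30, 19, 32]
Partition 4: pivot=19 at index 3 -> [-5, 2, 16, 19, 30, 27, 32]
Partition 5: pivot=27 at index 4 -> [-5, 2, 16, 19, 27, 30, 32]


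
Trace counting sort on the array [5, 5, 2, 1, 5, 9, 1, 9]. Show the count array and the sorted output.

Count array: [0, 2, 1, 0, 0, 3, 0, 0, 0, 2]
(count[i] = number of elements equal to i)
Cumulative count: [0, 2, 3, 3, 3, 6, 6, 6, 6, 8]
Sorted: [1, 1, 2, 5, 5, 5, 9, 9]


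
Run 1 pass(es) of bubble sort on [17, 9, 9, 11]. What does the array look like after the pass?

After pass 1: [9, 9, 11, 17] (3 swaps)
Total swaps: 3


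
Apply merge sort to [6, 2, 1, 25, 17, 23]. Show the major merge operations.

Divide and conquer:
  Merge [2] + [1] -> [1, 2]
  Merge [6] + [1, 2] -> [1, 2, 6]
  Merge [17] + [23] -> [17, 23]
  Merge [25] + [17, 23] -> [17, 23, 25]
  Merge [1, 2, 6] + [17, 23, 25] -> [1, 2, 6, 17, 23, 25]


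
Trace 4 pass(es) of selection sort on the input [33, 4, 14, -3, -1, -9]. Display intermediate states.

Pass 1: Select minimum -9 at index 5, swap -> [-9, 4, 14, -3, -1, 33]
Pass 2: Select minimum -3 at index 3, swap -> [-9, -3, 14, 4, -1, 33]
Pass 3: Select minimum -1 at index 4, swap -> [-9, -3, -1, 4, 14, 33]
Pass 4: Select minimum 4 at index 3, swap -> [-9, -3, -1, 4, 14, 33]


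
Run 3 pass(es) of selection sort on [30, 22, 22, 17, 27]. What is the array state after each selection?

Pass 1: Select minimum 17 at index 3, swap -> [17, 22, 22, 30, 27]
Pass 2: Select minimum 22 at index 1, swap -> [17, 22, 22, 30, 27]
Pass 3: Select minimum 22 at index 2, swap -> [17, 22, 22, 30, 27]


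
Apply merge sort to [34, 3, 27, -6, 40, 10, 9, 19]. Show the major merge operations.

Divide and conquer:
  Merge [34] + [3] -> [3, 34]
  Merge [27] + [-6] -> [-6, 27]
  Merge [3, 34] + [-6, 27] -> [-6, 3, 27, 34]
  Merge [40] + [10] -> [10, 40]
  Merge [9] + [19] -> [9, 19]
  Merge [10, 40] + [9, 19] -> [9, 10, 19, 40]
  Merge [-6, 3, 27, 34] + [9, 10, 19, 40] -> [-6, 3, 9, 10, 19, 27, 34, 40]


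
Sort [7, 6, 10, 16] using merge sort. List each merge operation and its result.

Divide and conquer:
  Merge [7] + [6] -> [6, 7]
  Merge [10] + [16] -> [10, 16]
  Merge [6, 7] + [10, 16] -> [6, 7, 10, 16]


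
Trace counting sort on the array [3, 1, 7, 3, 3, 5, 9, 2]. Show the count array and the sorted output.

Count array: [0, 1, 1, 3, 0, 1, 0, 1, 0, 1]
(count[i] = number of elements equal to i)
Cumulative count: [0, 1, 2, 5, 5, 6, 6, 7, 7, 8]
Sorted: [1, 2, 3, 3, 3, 5, 7, 9]


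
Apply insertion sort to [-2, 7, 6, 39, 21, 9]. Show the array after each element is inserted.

First element -2 is already 'sorted'
Insert 7: shifted 0 elements -> [-2, 7, 6, 39, 21, 9]
Insert 6: shifted 1 elements -> [-2, 6, 7, 39, 21, 9]
Insert 39: shifted 0 elements -> [-2, 6, 7, 39, 21, 9]
Insert 21: shifted 1 elements -> [-2, 6, 7, 21, 39, 9]
Insert 9: shifted 2 elements -> [-2, 6, 7, 9, 21, 39]


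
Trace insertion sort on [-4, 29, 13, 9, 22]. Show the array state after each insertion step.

First element -4 is already 'sorted'
Insert 29: shifted 0 elements -> [-4, 29, 13, 9, 22]
Insert 13: shifted 1 elements -> [-4, 13, 29, 9, 22]
Insert 9: shifted 2 elements -> [-4, 9, 13, 29, 22]
Insert 22: shifted 1 elements -> [-4, 9, 13, 22, 29]


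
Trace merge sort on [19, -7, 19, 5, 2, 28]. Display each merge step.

Divide and conquer:
  Merge [-7] + [19] -> [-7, 19]
  Merge [19] + [-7, 19] -> [-7, 19, 19]
  Merge [2] + [28] -> [2, 28]
  Merge [5] + [2, 28] -> [2, 5, 28]
  Merge [-7, 19, 19] + [2, 5, 28] -> [-7, 2, 5, 19, 19, 28]


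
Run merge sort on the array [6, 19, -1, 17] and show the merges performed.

Divide and conquer:
  Merge [6] + [19] -> [6, 19]
  Merge [-1] + [17] -> [-1, 17]
  Merge [6, 19] + [-1, 17] -> [-1, 6, 17, 19]


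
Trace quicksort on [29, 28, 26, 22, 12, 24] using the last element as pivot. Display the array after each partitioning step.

Partition 1: pivot=24 at index 2 -> [22, 12, 24, 29, 28, 26]
Partition 2: pivot=12 at index 0 -> [12, 22, 24, 29, 28, 26]
Partition 3: pivot=26 at index 3 -> [12, 22, 24, 26, 28, 29]
Partition 4: pivot=29 at index 5 -> [12, 22, 24, 26, 28, 29]


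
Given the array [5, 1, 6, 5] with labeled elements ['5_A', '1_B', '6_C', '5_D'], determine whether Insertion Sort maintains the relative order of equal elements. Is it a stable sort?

Trace Insertion Sort on the labeled array (the key is the number; the letter only tracks identity):
  Insert 1_B at index 0: [1_B, 5_A, 6_C, 5_D]
  Insert 6_C at index 2: [1_B, 5_A, 6_C, 5_D]
  Insert 5_D at index 2: [1_B, 5_A, 5_D, 6_C]
Final order: [1_B, 5_A, 5_D, 6_C]
Equal keys:
  value 5: originally 5_A, 5_D; after sorting 5_A, 5_D -> order preserved
All equal keys kept their original relative order. Insertion Sort is stable: elements are shifted only while they are strictly greater than the key, so a key is inserted after any equal elements already placed.
Answer: Stable


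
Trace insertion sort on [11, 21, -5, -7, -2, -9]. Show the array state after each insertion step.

First element 11 is already 'sorted'
Insert 21: shifted 0 elements -> [11, 21, -5, -7, -2, -9]
Insert -5: shifted 2 elements -> [-5, 11, 21, -7, -2, -9]
Insert -7: shifted 3 elements -> [-7, -5, 11, 21, -2, -9]
Insert -2: shifted 2 elements -> [-7, -5, -2, 11, 21, -9]
Insert -9: shifted 5 elements -> [-9, -7, -5, -2, 11, 21]


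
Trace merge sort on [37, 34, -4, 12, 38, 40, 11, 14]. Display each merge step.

Divide and conquer:
  Merge [37] + [34] -> [34, 37]
  Merge [-4] + [12] -> [-4, 12]
  Merge [34, 37] + [-4, 12] -> [-4, 12, 34, 37]
  Merge [38] + [40] -> [38, 40]
  Merge [11] + [14] -> [11, 14]
  Merge [38, 40] + [11, 14] -> [11, 14, 38, 40]
  Merge [-4, 12, 34, 37] + [11, 14, 38, 40] -> [-4, 11, 12, 14, 34, 37, 38, 40]


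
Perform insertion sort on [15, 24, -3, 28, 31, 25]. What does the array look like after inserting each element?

First element 15 is already 'sorted'
Insert 24: shifted 0 elements -> [15, 24, -3, 28, 31, 25]
Insert -3: shifted 2 elements -> [-3, 15, 24, 28, 31, 25]
Insert 28: shifted 0 elements -> [-3, 15, 24, 28, 31, 25]
Insert 31: shifted 0 elements -> [-3, 15, 24, 28, 31, 25]
Insert 25: shifted 2 elements -> [-3, 15, 24, 25, 28, 31]


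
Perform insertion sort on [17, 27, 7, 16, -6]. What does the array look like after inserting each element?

First element 17 is already 'sorted'
Insert 27: shifted 0 elements -> [17, 27, 7, 16, -6]
Insert 7: shifted 2 elements -> [7, 17, 27, 16, -6]
Insert 16: shifted 2 elements -> [7, 16, 17, 27, -6]
Insert -6: shifted 4 elements -> [-6, 7, 16, 17, 27]


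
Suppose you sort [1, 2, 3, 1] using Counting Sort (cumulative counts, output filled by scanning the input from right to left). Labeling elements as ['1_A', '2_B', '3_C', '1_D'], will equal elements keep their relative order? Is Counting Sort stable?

Trace Counting Sort on the labeled array (the key is the number; the letter only tracks identity):
  Counts for values 0..3: [0, 2, 1, 1]
  Cumulative counts: [0, 2, 3, 4]
  Scan right to left: place 1_D at output index 1
  Scan right to left: place 3_C at output index 3
  Scan right to left: place 2_B at output index 2
  Scan right to left: place 1_A at output index 0
  Output: [1_A, 1_D, 2_B, 3_C]
Equal keys:
  value 1: originally 1_A, 1_D; after sorting 1_A, 1_D -> order preserved
All equal keys kept their original relative order. Counting Sort is stable: scanning the input right to left with decreasing cumulative counts places later duplicates at later output positions.
Answer: Stable


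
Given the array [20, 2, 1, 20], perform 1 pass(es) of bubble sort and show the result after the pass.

After pass 1: [2, 1, 20, 20] (2 swaps)
Total swaps: 2


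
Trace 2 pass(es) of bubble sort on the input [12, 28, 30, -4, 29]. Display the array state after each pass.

After pass 1: [12, 28, -4, 29, 30] (2 swaps)
After pass 2: [12, -4, 28, 29, 30] (1 swaps)
Total swaps: 3


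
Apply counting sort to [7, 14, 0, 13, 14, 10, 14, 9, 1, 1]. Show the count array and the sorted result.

Count array: [1, 2, 0, 0, 0, 0, 0, 1, 0, 1, 1, 0, 0, 1, 3]
(count[i] = number of elements equal to i)
Cumulative count: [1, 3, 3, 3, 3, 3, 3, 4, 4, 5, 6, 6, 6, 7, 10]
Sorted: [0, 1, 1, 7, 9, 10, 13, 14, 14, 14]


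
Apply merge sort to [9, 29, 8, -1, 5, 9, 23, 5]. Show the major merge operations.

Divide and conquer:
  Merge [9] + [29] -> [9, 29]
  Merge [8] + [-1] -> [-1, 8]
  Merge [9, 29] + [-1, 8] -> [-1, 8, 9, 29]
  Merge [5] + [9] -> [5, 9]
  Merge [23] + [5] -> [5, 23]
  Merge [5, 9] + [5, 23] -> [5, 5, 9, 23]
  Merge [-1, 8, 9, 29] + [5, 5, 9, 23] -> [-1, 5, 5, 8, 9, 9, 23, 29]


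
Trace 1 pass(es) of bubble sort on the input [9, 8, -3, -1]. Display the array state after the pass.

After pass 1: [8, -3, -1, 9] (3 swaps)
Total swaps: 3


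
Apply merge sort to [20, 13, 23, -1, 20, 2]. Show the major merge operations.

Divide and conquer:
  Merge [13] + [23] -> [13, 23]
  Merge [20] + [13, 23] -> [13, 20, 23]
  Merge [20] + [2] -> [2, 20]
  Merge [-1] + [2, 20] -> [-1, 2, 20]
  Merge [13, 20, 23] + [-1, 2, 20] -> [-1, 2, 13, 20, 20, 23]


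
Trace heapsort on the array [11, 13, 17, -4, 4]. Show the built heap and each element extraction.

Build heap: [17, 13, 11, -4, 4]
Extract 17: [13, 4, 11, -4, 17]
Extract 13: [11, 4, -4, 13, 17]
Extract 11: [4, -4, 11, 13, 17]
Extract 4: [-4, 4, 11, 13, 17]


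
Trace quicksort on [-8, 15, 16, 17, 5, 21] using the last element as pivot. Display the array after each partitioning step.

Partition 1: pivot=21 at index 5 -> [-8, 15, 16, 17, 5, 21]
Partition 2: pivot=5 at index 1 -> [-8, 5, 16, 17, 15, 21]
Partition 3: pivot=15 at index 2 -> [-8, 5, 15, 17, 16, 21]
Partition 4: pivot=16 at index 3 -> [-8, 5, 15, 16, 17, 21]


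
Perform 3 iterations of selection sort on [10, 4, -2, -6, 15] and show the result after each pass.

Pass 1: Select minimum -6 at index 3, swap -> [-6, 4, -2, 10, 15]
Pass 2: Select minimum -2 at index 2, swap -> [-6, -2, 4, 10, 15]
Pass 3: Select minimum 4 at index 2, swap -> [-6, -2, 4, 10, 15]


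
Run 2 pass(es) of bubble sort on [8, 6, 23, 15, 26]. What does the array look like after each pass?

After pass 1: [6, 8, 15, 23, 26] (2 swaps)
After pass 2: [6, 8, 15, 23, 26] (0 swaps)
Total swaps: 2


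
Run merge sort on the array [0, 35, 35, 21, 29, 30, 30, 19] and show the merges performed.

Divide and conquer:
  Merge [0] + [35] -> [0, 35]
  Merge [35] + [21] -> [21, 35]
  Merge [0, 35] + [21, 35] -> [0, 21, 35, 35]
  Merge [29] + [30] -> [29, 30]
  Merge [30] + [19] -> [19, 30]
  Merge [29, 30] + [19, 30] -> [19, 29, 30, 30]
  Merge [0, 21, 35, 35] + [19, 29, 30, 30] -> [0, 19, 21, 29, 30, 30, 35, 35]


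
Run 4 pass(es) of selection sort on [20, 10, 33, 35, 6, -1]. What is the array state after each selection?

Pass 1: Select minimum -1 at index 5, swap -> [-1, 10, 33, 35, 6, 20]
Pass 2: Select minimum 6 at index 4, swap -> [-1, 6, 33, 35, 10, 20]
Pass 3: Select minimum 10 at index 4, swap -> [-1, 6, 10, 35, 33, 20]
Pass 4: Select minimum 20 at index 5, swap -> [-1, 6, 10, 20, 33, 35]


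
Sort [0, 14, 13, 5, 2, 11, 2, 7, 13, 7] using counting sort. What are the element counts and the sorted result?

Count array: [1, 0, 2, 0, 0, 1, 0, 2, 0, 0, 0, 1, 0, 2, 1]
(count[i] = number of elements equal to i)
Cumulative count: [1, 1, 3, 3, 3, 4, 4, 6, 6, 6, 6, 7, 7, 9, 10]
Sorted: [0, 2, 2, 5, 7, 7, 11, 13, 13, 14]


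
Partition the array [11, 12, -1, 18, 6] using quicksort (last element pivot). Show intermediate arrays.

Partition 1: pivot=6 at index 1 -> [-1, 6, 11, 18, 12]
Partition 2: pivot=12 at index 3 -> [-1, 6, 11, 12, 18]


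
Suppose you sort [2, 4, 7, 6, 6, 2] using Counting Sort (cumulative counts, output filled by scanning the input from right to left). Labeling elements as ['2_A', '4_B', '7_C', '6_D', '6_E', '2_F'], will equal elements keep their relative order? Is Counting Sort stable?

Trace Counting Sort on the labeled array (the key is the number; the letter only tracks identity):
  Counts for values 0..7: [0, 0, 2, 0, 1, 0, 2, 1]
  Cumulative counts: [0, 0, 2, 2, 3, 3, 5, 6]
  Scan right to left: place 2_F at output index 1
  Scan right to left: place 6_E at output index 4
  Scan right to left: place 6_D at output index 3
  Scan right to left: place 7_C at output index 5
  Scan right to left: place 4_B at output index 2
  Scan right to left: place 2_A at output index 0
  Output: [2_A, 2_F, 4_B, 6_D, 6_E, 7_C]
Equal keys:
  value 2: originally 2_A, 2_F; after sorting 2_A, 2_F -> order preserved
  value 6: originally 6_D, 6_E; after sorting 6_D, 6_E -> order preserved
All equal keys kept their original relative order. Counting Sort is stable: scanning the input right to left with decreasing cumulative counts places later duplicates at later output positions.
Answer: Stable


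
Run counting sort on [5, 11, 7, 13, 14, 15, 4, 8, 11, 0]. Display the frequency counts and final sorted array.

Count array: [1, 0, 0, 0, 1, 1, 0, 1, 1, 0, 0, 2, 0, 1, 1, 1]
(count[i] = number of elements equal to i)
Cumulative count: [1, 1, 1, 1, 2, 3, 3, 4, 5, 5, 5, 7, 7, 8, 9, 10]
Sorted: [0, 4, 5, 7, 8, 11, 11, 13, 14, 15]


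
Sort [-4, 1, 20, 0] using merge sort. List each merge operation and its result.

Divide and conquer:
  Merge [-4] + [1] -> [-4, 1]
  Merge [20] + [0] -> [0, 20]
  Merge [-4, 1] + [0, 20] -> [-4, 0, 1, 20]


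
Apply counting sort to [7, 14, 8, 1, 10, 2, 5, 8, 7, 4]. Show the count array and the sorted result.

Count array: [0, 1, 1, 0, 1, 1, 0, 2, 2, 0, 1, 0, 0, 0, 1]
(count[i] = number of elements equal to i)
Cumulative count: [0, 1, 2, 2, 3, 4, 4, 6, 8, 8, 9, 9, 9, 9, 10]
Sorted: [1, 2, 4, 5, 7, 7, 8, 8, 10, 14]


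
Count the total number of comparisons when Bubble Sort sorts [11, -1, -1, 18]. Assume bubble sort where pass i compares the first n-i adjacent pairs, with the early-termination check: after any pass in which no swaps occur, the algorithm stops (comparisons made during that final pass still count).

Pass 1: compare adjacent pairs (0,1)..(2,3) = 3 comparison(s), 2 swap(s) -> [-1, -1, 11, 18]
Pass 2: compare adjacent pairs (0,1)..(1,2) = 2 comparison(s), 0 swap(s) -> [-1, -1, 11, 18]
No swaps in this pass, so bubble sort stops here.
Total comparisons: 3 + 2 = 5


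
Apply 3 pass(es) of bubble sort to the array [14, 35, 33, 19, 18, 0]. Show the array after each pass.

After pass 1: [14, 33, 19, 18, 0, 35] (4 swaps)
After pass 2: [14, 19, 18, 0, 33, 35] (3 swaps)
After pass 3: [14, 18, 0, 19, 33, 35] (2 swaps)
Total swaps: 9


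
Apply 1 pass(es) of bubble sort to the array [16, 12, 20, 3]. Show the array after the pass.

After pass 1: [12, 16, 3, 20] (2 swaps)
Total swaps: 2


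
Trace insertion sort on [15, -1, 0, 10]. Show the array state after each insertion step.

First element 15 is already 'sorted'
Insert -1: shifted 1 elements -> [-1, 15, 0, 10]
Insert 0: shifted 1 elements -> [-1, 0, 15, 10]
Insert 10: shifted 1 elements -> [-1, 0, 10, 15]
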